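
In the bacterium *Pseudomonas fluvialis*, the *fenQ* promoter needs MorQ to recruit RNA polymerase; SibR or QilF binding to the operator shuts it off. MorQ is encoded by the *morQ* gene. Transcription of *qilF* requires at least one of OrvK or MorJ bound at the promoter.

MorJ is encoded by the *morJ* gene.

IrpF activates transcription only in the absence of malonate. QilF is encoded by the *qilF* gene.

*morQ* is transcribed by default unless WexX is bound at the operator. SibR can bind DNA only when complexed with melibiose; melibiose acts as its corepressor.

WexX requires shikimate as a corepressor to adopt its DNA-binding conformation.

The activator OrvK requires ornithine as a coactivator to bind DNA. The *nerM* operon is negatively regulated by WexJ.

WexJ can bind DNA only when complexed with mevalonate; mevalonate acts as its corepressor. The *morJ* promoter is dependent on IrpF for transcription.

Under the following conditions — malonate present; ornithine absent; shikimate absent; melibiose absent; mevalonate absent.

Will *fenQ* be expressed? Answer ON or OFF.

Melibiose is absent, so SibR is inactive.
Shikimate is absent, so WexX is inactive.
With no repressor bound, *morQ* is transcribed.
So MorQ is produced and active.
Ornithine is absent, so OrvK is inactive.
Malonate is present, so IrpF is inactive.
Required activator IrpF is absent, so *morJ* is not transcribed.
So MorJ is not produced.
No activator is available at the *qilF* promoter, so *qilF* is not transcribed.
So QilF is not produced.
No repressor is bound and MorQ is active, so *fenQ* is transcribed.

ON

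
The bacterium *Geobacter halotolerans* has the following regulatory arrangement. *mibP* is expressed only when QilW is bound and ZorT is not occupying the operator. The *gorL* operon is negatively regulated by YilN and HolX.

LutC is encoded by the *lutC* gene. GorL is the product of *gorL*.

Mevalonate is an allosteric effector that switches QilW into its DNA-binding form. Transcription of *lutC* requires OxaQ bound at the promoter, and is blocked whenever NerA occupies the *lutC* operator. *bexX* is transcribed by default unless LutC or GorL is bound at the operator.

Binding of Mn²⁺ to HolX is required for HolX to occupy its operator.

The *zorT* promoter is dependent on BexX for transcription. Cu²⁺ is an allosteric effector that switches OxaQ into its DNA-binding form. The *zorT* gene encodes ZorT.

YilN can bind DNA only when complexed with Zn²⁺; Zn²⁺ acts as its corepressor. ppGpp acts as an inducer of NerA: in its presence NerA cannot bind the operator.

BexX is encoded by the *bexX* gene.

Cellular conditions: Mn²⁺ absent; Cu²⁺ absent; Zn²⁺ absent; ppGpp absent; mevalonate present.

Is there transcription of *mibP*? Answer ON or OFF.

ON

Mevalonate is present, so QilW is active.
Cu²⁺ is absent, so OxaQ is inactive.
ppGpp is absent, so NerA is active.
With repressor NerA bound, *lutC* is not transcribed.
So LutC is not produced.
Zn²⁺ is absent, so YilN is inactive.
Mn²⁺ is absent, so HolX is inactive.
With no repressor bound, *gorL* is transcribed.
So GorL is produced and active.
With repressor GorL bound, *bexX* is not transcribed.
So BexX is not produced.
Required activator BexX is absent, so *zorT* is not transcribed.
So ZorT is not produced.
No repressor is bound and QilW is active, so *mibP* is transcribed.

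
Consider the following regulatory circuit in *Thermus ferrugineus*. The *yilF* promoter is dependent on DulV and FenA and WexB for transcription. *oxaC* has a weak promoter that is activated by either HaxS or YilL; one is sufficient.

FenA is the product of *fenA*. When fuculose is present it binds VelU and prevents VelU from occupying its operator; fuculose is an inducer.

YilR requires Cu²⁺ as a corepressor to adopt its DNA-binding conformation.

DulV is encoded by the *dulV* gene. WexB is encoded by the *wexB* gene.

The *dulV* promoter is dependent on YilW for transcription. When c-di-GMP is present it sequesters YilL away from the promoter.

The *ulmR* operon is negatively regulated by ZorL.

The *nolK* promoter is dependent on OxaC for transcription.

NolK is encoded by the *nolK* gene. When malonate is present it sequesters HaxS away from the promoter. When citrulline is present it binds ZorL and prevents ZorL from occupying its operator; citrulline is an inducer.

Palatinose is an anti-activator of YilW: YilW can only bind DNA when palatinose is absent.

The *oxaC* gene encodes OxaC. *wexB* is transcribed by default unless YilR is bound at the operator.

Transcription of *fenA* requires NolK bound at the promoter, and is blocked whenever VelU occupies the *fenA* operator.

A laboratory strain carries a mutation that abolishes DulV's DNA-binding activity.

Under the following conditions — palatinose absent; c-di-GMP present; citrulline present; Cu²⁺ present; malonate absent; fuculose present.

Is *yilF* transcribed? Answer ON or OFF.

OFF

DulV is non-functional in this strain, so it has no effect.
Fuculose is present, so VelU is inactive.
Malonate is absent, so HaxS is active.
c-di-GMP is present, so YilL is inactive.
Activator HaxS is present, so *oxaC* is transcribed.
So OxaC is produced and active.
No repressor is bound and OxaC is active, so *nolK* is transcribed.
So NolK is produced and active.
No repressor is bound and NolK is active, so *fenA* is transcribed.
So FenA is produced and active.
Cu²⁺ is present, so YilR is active.
With repressor YilR bound, *wexB* is not transcribed.
So WexB is not produced.
Required activator DulV is absent, so *yilF* is not transcribed.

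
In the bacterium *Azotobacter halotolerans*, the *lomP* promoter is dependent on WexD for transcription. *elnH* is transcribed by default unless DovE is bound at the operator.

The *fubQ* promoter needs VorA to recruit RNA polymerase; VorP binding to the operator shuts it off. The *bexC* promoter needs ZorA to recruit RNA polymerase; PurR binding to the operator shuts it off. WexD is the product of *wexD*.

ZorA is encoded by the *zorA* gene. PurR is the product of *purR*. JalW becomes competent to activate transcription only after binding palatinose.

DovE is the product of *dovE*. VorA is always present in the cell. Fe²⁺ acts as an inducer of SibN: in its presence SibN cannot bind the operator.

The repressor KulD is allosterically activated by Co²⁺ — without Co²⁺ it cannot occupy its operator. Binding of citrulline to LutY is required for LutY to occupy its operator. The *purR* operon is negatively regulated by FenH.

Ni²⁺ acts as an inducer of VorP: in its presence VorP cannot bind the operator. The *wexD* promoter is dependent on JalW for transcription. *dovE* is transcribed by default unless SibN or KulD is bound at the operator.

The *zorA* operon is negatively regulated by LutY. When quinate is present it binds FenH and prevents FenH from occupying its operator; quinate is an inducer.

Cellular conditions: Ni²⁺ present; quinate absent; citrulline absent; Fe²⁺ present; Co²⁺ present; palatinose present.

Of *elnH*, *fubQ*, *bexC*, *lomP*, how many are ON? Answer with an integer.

Fe²⁺ is present, so SibN is inactive.
Co²⁺ is present, so KulD is active.
With repressor KulD bound, *dovE* is not transcribed.
So DovE is not produced.
With no repressor bound, *elnH* is transcribed.
→ *elnH* is ON.
VorA is produced constitutively and is active.
Ni²⁺ is present, so VorP is inactive.
No repressor is bound and VorA is active, so *fubQ* is transcribed.
→ *fubQ* is ON.
Quinate is absent, so FenH is active.
With repressor FenH bound, *purR* is not transcribed.
So PurR is not produced.
Citrulline is absent, so LutY is inactive.
With no repressor bound, *zorA* is transcribed.
So ZorA is produced and active.
No repressor is bound and ZorA is active, so *bexC* is transcribed.
→ *bexC* is ON.
Palatinose is present, so JalW is active.
No repressor is bound and JalW is active, so *wexD* is transcribed.
So WexD is produced and active.
No repressor is bound and WexD is active, so *lomP* is transcribed.
→ *lomP* is ON.
4 of the 4 genes are transcribed.

4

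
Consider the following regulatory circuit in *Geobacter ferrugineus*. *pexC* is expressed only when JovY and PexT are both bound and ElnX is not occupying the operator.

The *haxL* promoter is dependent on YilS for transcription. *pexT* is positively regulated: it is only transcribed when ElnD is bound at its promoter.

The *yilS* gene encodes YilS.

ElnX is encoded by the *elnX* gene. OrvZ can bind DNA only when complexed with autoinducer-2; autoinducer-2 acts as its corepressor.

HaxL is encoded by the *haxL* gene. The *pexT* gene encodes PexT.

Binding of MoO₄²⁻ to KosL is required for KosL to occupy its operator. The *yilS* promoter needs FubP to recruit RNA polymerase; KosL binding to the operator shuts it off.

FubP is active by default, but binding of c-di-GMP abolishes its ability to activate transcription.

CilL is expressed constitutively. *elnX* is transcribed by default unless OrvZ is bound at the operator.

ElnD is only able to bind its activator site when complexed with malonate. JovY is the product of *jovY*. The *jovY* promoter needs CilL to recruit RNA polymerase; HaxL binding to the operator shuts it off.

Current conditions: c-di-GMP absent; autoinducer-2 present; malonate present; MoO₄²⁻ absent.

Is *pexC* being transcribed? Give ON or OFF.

CilL is produced constitutively and is active.
c-di-GMP is absent, so FubP is active.
MoO₄²⁻ is absent, so KosL is inactive.
No repressor is bound and FubP is active, so *yilS* is transcribed.
So YilS is produced and active.
No repressor is bound and YilS is active, so *haxL* is transcribed.
So HaxL is produced and active.
With repressor HaxL bound, *jovY* is not transcribed.
So JovY is not produced.
Autoinducer-2 is present, so OrvZ is active.
With repressor OrvZ bound, *elnX* is not transcribed.
So ElnX is not produced.
Malonate is present, so ElnD is active.
No repressor is bound and ElnD is active, so *pexT* is transcribed.
So PexT is produced and active.
Required activator JovY is absent, so *pexC* is not transcribed.

OFF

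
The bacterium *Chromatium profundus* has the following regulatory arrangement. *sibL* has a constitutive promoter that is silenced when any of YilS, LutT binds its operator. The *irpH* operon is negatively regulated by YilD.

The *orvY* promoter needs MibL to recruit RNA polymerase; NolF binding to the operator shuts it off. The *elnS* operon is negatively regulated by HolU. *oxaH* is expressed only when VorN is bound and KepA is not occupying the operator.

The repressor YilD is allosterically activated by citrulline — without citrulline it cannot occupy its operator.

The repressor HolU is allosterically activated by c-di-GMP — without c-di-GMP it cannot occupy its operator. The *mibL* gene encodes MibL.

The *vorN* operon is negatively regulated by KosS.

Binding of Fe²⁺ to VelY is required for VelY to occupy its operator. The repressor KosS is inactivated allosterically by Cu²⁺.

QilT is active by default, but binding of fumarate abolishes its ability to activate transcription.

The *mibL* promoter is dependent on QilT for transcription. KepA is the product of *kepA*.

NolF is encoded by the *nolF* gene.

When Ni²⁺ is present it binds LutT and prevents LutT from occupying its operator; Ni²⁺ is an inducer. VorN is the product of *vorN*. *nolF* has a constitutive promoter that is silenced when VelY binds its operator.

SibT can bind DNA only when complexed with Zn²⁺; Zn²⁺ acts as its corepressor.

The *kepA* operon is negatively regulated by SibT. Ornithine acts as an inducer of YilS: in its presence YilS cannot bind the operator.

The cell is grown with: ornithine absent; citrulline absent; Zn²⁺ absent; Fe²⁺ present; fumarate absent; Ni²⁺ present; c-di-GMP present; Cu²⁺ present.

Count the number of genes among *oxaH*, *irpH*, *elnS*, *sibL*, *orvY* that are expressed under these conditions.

2

Zn²⁺ is absent, so SibT is inactive.
With no repressor bound, *kepA* is transcribed.
So KepA is produced and active.
Cu²⁺ is present, so KosS is inactive.
With no repressor bound, *vorN* is transcribed.
So VorN is produced and active.
With repressor KepA bound, *oxaH* is not transcribed.
→ *oxaH* is OFF.
Citrulline is absent, so YilD is inactive.
With no repressor bound, *irpH* is transcribed.
→ *irpH* is ON.
c-di-GMP is present, so HolU is active.
With repressor HolU bound, *elnS* is not transcribed.
→ *elnS* is OFF.
Ornithine is absent, so YilS is active.
Ni²⁺ is present, so LutT is inactive.
With repressor YilS bound, *sibL* is not transcribed.
→ *sibL* is OFF.
Fumarate is absent, so QilT is active.
No repressor is bound and QilT is active, so *mibL* is transcribed.
So MibL is produced and active.
Fe²⁺ is present, so VelY is active.
With repressor VelY bound, *nolF* is not transcribed.
So NolF is not produced.
No repressor is bound and MibL is active, so *orvY* is transcribed.
→ *orvY* is ON.
2 of the 5 genes are transcribed.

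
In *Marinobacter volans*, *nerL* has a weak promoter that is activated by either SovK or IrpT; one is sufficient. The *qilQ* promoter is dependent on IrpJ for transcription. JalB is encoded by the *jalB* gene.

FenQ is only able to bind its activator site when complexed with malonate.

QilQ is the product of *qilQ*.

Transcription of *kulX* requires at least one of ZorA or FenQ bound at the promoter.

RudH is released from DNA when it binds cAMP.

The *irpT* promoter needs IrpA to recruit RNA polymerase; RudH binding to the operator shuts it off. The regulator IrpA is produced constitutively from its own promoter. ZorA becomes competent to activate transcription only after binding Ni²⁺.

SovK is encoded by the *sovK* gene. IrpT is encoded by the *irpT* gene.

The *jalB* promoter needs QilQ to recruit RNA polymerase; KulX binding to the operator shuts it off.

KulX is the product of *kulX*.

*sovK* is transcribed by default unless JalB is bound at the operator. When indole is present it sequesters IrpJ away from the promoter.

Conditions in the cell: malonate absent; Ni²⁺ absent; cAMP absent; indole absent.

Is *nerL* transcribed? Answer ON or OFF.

Ni²⁺ is absent, so ZorA is inactive.
Malonate is absent, so FenQ is inactive.
No activator is available at the *kulX* promoter, so *kulX* is not transcribed.
So KulX is not produced.
Indole is absent, so IrpJ is active.
No repressor is bound and IrpJ is active, so *qilQ* is transcribed.
So QilQ is produced and active.
No repressor is bound and QilQ is active, so *jalB* is transcribed.
So JalB is produced and active.
With repressor JalB bound, *sovK* is not transcribed.
So SovK is not produced.
IrpA is produced constitutively and is active.
cAMP is absent, so RudH is active.
With repressor RudH bound, *irpT* is not transcribed.
So IrpT is not produced.
No activator is available at the *nerL* promoter, so *nerL* is not transcribed.

OFF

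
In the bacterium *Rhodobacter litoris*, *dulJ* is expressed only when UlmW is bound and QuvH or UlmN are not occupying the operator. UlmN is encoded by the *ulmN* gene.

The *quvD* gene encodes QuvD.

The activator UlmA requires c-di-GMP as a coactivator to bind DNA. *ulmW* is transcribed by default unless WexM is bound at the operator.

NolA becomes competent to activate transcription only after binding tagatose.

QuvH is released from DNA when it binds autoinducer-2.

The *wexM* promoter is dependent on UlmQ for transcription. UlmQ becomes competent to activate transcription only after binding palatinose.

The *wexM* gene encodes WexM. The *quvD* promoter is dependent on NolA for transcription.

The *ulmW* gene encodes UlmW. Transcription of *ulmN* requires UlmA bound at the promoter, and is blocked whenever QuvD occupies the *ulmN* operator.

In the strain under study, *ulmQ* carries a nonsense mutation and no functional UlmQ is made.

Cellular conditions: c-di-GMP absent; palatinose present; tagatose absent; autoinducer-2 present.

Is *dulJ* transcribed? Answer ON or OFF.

UlmQ is non-functional in this strain, so it has no effect.
Required activator UlmQ is absent, so *wexM* is not transcribed.
So WexM is not produced.
With no repressor bound, *ulmW* is transcribed.
So UlmW is produced and active.
Autoinducer-2 is present, so QuvH is inactive.
Tagatose is absent, so NolA is inactive.
Required activator NolA is absent, so *quvD* is not transcribed.
So QuvD is not produced.
c-di-GMP is absent, so UlmA is inactive.
Required activator UlmA is absent, so *ulmN* is not transcribed.
So UlmN is not produced.
No repressor is bound and UlmW is active, so *dulJ* is transcribed.

ON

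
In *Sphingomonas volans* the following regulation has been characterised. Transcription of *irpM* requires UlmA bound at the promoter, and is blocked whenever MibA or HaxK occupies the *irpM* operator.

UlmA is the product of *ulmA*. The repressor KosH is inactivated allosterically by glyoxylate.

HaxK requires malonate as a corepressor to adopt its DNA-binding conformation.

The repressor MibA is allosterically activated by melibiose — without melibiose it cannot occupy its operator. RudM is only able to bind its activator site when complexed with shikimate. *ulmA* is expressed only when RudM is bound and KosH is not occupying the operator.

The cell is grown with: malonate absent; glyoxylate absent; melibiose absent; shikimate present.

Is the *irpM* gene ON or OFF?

OFF

Melibiose is absent, so MibA is inactive.
Malonate is absent, so HaxK is inactive.
Glyoxylate is absent, so KosH is active.
Shikimate is present, so RudM is active.
With repressor KosH bound, *ulmA* is not transcribed.
So UlmA is not produced.
Required activator UlmA is absent, so *irpM* is not transcribed.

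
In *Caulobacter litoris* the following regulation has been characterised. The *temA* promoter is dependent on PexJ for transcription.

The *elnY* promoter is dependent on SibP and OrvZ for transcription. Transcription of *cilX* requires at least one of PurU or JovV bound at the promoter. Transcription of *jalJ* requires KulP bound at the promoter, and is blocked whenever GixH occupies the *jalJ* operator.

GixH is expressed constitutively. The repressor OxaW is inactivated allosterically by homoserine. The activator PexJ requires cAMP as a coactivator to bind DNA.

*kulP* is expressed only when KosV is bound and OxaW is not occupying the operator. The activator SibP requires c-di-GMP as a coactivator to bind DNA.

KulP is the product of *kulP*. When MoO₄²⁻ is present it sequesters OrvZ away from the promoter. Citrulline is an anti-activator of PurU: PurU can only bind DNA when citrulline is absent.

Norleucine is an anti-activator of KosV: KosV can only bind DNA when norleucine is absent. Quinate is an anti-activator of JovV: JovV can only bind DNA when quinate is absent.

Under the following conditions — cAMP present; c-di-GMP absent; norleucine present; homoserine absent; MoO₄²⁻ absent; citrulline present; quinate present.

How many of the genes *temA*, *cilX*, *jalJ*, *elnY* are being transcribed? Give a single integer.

cAMP is present, so PexJ is active.
No repressor is bound and PexJ is active, so *temA* is transcribed.
→ *temA* is ON.
Citrulline is present, so PurU is inactive.
Quinate is present, so JovV is inactive.
No activator is available at the *cilX* promoter, so *cilX* is not transcribed.
→ *cilX* is OFF.
Homoserine is absent, so OxaW is active.
Norleucine is present, so KosV is inactive.
With repressor OxaW bound, *kulP* is not transcribed.
So KulP is not produced.
GixH is produced constitutively and is active.
With repressor GixH bound, *jalJ* is not transcribed.
→ *jalJ* is OFF.
c-di-GMP is absent, so SibP is inactive.
MoO₄²⁻ is absent, so OrvZ is active.
Required activator SibP is absent, so *elnY* is not transcribed.
→ *elnY* is OFF.
1 of the 4 genes is transcribed.

1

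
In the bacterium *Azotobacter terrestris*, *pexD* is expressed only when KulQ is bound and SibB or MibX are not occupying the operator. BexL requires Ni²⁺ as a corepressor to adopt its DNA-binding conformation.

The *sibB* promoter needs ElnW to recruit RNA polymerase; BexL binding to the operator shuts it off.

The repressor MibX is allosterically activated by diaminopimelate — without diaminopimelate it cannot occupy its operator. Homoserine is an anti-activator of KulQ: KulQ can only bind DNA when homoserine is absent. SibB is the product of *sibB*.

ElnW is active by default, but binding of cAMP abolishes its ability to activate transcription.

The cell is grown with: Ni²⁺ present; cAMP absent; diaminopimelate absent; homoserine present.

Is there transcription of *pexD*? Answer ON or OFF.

Homoserine is present, so KulQ is inactive.
Ni²⁺ is present, so BexL is active.
cAMP is absent, so ElnW is active.
With repressor BexL bound, *sibB* is not transcribed.
So SibB is not produced.
Diaminopimelate is absent, so MibX is inactive.
Required activator KulQ is absent, so *pexD* is not transcribed.

OFF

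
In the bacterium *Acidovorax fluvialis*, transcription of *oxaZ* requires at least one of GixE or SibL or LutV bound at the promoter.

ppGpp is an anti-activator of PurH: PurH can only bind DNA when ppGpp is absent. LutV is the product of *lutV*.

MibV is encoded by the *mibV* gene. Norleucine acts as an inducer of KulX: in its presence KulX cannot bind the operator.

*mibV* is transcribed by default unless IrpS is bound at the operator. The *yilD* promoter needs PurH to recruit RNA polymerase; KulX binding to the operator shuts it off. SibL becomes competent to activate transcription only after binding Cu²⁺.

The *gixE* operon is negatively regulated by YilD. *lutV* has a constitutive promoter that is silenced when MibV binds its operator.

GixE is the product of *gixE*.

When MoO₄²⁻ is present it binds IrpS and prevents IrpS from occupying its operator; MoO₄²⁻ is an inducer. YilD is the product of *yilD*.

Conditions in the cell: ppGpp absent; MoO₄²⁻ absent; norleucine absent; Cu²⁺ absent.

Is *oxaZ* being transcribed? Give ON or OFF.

ON

ppGpp is absent, so PurH is active.
Norleucine is absent, so KulX is active.
With repressor KulX bound, *yilD* is not transcribed.
So YilD is not produced.
With no repressor bound, *gixE* is transcribed.
So GixE is produced and active.
Cu²⁺ is absent, so SibL is inactive.
MoO₄²⁻ is absent, so IrpS is active.
With repressor IrpS bound, *mibV* is not transcribed.
So MibV is not produced.
With no repressor bound, *lutV* is transcribed.
So LutV is produced and active.
Activator GixE is present, so *oxaZ* is transcribed.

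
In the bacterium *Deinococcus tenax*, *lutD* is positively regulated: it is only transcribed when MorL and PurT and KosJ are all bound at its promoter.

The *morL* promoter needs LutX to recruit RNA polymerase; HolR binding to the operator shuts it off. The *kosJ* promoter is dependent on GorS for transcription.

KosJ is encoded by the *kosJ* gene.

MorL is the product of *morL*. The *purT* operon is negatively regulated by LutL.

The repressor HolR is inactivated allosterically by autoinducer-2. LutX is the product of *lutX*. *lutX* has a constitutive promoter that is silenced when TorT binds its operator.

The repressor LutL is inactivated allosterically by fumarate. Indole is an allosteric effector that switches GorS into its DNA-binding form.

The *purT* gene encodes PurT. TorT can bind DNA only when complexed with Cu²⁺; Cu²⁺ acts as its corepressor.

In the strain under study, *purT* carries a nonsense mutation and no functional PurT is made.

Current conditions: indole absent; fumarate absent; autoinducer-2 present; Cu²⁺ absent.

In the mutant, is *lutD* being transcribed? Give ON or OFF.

Cu²⁺ is absent, so TorT is inactive.
With no repressor bound, *lutX* is transcribed.
So LutX is produced and active.
Autoinducer-2 is present, so HolR is inactive.
No repressor is bound and LutX is active, so *morL* is transcribed.
So MorL is produced and active.
PurT is non-functional in this strain, so it has no effect.
Indole is absent, so GorS is inactive.
Required activator GorS is absent, so *kosJ* is not transcribed.
So KosJ is not produced.
Required activator PurT is absent, so *lutD* is not transcribed.

OFF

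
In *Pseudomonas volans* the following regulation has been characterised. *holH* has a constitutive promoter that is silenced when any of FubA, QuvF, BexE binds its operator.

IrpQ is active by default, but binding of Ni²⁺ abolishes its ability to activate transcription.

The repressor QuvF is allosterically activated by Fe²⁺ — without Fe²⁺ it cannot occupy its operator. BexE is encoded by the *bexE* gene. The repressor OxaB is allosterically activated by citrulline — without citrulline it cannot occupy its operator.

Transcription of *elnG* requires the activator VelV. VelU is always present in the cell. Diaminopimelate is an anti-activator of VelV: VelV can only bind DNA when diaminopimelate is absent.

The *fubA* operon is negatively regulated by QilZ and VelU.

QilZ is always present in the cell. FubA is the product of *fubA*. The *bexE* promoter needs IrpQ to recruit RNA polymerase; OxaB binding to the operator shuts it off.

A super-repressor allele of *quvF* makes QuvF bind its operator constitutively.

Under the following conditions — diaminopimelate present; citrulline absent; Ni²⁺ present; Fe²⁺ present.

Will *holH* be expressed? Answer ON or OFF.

OFF

QilZ is produced constitutively and is active.
VelU is produced constitutively and is active.
With repressor QilZ bound, *fubA* is not transcribed.
So FubA is not produced.
QuvF is constitutively active in this strain.
Ni²⁺ is present, so IrpQ is inactive.
Citrulline is absent, so OxaB is inactive.
Required activator IrpQ is absent, so *bexE* is not transcribed.
So BexE is not produced.
With repressor QuvF bound, *holH* is not transcribed.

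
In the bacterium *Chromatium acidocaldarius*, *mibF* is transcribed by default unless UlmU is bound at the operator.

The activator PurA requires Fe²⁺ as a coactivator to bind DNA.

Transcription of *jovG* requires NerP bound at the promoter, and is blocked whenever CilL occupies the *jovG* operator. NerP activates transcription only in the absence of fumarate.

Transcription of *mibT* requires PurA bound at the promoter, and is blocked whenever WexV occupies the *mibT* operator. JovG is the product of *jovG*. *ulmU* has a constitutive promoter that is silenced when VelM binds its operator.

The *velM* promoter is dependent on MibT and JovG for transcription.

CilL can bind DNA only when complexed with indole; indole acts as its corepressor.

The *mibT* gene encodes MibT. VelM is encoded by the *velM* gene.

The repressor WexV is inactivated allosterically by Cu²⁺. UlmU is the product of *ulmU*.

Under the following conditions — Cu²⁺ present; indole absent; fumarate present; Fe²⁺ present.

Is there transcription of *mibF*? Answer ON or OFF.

OFF

Fe²⁺ is present, so PurA is active.
Cu²⁺ is present, so WexV is inactive.
No repressor is bound and PurA is active, so *mibT* is transcribed.
So MibT is produced and active.
Fumarate is present, so NerP is inactive.
Indole is absent, so CilL is inactive.
Required activator NerP is absent, so *jovG* is not transcribed.
So JovG is not produced.
Required activator JovG is absent, so *velM* is not transcribed.
So VelM is not produced.
With no repressor bound, *ulmU* is transcribed.
So UlmU is produced and active.
With repressor UlmU bound, *mibF* is not transcribed.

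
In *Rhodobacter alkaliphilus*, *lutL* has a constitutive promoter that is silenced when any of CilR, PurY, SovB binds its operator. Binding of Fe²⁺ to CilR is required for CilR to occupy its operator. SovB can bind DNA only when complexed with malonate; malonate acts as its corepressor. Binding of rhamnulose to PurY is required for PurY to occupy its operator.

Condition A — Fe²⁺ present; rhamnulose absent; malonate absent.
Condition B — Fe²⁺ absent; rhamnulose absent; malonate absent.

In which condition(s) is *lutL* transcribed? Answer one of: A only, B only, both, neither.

Condition A:
Fe²⁺ is present, so CilR is active.
Rhamnulose is absent, so PurY is inactive.
Malonate is absent, so SovB is inactive.
With repressor CilR bound, *lutL* is not transcribed.
→ *lutL* is OFF in A.
Condition B:
Fe²⁺ is absent, so CilR is inactive.
Rhamnulose is absent, so PurY is inactive.
Malonate is absent, so SovB is inactive.
With no repressor bound, *lutL* is transcribed.
→ *lutL* is ON in B.

B only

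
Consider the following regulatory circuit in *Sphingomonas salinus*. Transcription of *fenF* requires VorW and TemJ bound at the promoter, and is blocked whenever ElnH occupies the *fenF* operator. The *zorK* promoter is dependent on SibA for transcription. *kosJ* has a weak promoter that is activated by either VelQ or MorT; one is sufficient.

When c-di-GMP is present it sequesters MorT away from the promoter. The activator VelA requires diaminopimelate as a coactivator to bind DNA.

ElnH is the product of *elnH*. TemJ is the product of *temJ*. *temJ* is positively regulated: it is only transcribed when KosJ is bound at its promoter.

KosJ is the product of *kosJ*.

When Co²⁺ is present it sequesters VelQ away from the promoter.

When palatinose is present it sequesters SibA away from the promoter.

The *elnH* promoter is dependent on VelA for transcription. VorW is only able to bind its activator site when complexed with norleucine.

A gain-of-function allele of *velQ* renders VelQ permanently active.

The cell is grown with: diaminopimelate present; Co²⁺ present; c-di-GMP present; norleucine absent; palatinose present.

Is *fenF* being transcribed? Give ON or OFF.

Norleucine is absent, so VorW is inactive.
VelQ is constitutively active in this strain.
c-di-GMP is present, so MorT is inactive.
Activator VelQ is present, so *kosJ* is transcribed.
So KosJ is produced and active.
No repressor is bound and KosJ is active, so *temJ* is transcribed.
So TemJ is produced and active.
Diaminopimelate is present, so VelA is active.
No repressor is bound and VelA is active, so *elnH* is transcribed.
So ElnH is produced and active.
With repressor ElnH bound, *fenF* is not transcribed.

OFF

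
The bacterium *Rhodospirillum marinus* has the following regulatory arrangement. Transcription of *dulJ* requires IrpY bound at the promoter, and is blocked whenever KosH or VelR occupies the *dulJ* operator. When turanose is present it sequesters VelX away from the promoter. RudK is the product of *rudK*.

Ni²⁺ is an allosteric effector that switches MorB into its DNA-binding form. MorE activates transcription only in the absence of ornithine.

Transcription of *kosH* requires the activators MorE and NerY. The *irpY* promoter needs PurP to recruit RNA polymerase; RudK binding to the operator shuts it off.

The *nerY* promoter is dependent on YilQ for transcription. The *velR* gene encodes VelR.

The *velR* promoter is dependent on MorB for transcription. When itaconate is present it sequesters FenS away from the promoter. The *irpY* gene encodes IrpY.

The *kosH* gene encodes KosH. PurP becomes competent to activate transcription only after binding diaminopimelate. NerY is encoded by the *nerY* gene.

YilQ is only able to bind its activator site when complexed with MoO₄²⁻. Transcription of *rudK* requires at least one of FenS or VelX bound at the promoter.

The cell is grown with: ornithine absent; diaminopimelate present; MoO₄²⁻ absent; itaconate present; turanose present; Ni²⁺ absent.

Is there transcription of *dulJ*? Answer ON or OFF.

Itaconate is present, so FenS is inactive.
Turanose is present, so VelX is inactive.
No activator is available at the *rudK* promoter, so *rudK* is not transcribed.
So RudK is not produced.
Diaminopimelate is present, so PurP is active.
No repressor is bound and PurP is active, so *irpY* is transcribed.
So IrpY is produced and active.
Ornithine is absent, so MorE is active.
MoO₄²⁻ is absent, so YilQ is inactive.
Required activator YilQ is absent, so *nerY* is not transcribed.
So NerY is not produced.
Required activator NerY is absent, so *kosH* is not transcribed.
So KosH is not produced.
Ni²⁺ is absent, so MorB is inactive.
Required activator MorB is absent, so *velR* is not transcribed.
So VelR is not produced.
No repressor is bound and IrpY is active, so *dulJ* is transcribed.

ON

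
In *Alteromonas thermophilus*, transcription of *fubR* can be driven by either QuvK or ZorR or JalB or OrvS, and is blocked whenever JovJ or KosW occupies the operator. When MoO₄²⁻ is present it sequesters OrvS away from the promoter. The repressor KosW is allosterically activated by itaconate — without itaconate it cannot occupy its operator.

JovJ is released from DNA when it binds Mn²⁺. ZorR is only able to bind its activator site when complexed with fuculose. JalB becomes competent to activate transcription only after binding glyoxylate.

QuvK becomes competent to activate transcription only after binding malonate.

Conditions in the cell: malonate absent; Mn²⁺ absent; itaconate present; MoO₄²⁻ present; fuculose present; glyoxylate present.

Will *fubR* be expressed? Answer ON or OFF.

Malonate is absent, so QuvK is inactive.
Mn²⁺ is absent, so JovJ is active.
Fuculose is present, so ZorR is active.
Glyoxylate is present, so JalB is active.
MoO₄²⁻ is present, so OrvS is inactive.
Itaconate is present, so KosW is active.
With repressor JovJ bound, *fubR* is not transcribed.

OFF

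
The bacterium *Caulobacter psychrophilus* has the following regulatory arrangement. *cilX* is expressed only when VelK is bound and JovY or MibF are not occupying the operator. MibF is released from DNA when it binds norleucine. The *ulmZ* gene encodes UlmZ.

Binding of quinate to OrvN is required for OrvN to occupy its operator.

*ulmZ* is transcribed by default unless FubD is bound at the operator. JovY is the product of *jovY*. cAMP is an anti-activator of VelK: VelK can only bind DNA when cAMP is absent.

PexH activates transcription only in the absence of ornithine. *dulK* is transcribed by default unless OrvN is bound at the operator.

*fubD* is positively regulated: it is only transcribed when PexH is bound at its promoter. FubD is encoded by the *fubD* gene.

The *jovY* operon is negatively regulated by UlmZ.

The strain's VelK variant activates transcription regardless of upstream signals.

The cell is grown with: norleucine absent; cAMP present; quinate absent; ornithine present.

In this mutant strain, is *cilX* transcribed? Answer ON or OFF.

OFF

Ornithine is present, so PexH is inactive.
Required activator PexH is absent, so *fubD* is not transcribed.
So FubD is not produced.
With no repressor bound, *ulmZ* is transcribed.
So UlmZ is produced and active.
With repressor UlmZ bound, *jovY* is not transcribed.
So JovY is not produced.
VelK is constitutively active in this strain.
Norleucine is absent, so MibF is active.
With repressor MibF bound, *cilX* is not transcribed.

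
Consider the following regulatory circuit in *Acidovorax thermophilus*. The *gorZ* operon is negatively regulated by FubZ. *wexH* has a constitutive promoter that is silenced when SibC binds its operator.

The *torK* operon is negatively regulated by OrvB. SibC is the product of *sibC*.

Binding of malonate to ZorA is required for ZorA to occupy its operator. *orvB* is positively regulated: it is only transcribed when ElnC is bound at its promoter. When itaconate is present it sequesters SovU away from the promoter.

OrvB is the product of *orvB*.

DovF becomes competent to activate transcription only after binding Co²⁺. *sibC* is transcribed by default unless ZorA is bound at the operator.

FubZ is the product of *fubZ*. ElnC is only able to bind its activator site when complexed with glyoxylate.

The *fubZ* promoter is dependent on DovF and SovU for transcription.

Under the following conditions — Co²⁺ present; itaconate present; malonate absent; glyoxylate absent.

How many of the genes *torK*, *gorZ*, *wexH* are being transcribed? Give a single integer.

Glyoxylate is absent, so ElnC is inactive.
Required activator ElnC is absent, so *orvB* is not transcribed.
So OrvB is not produced.
With no repressor bound, *torK* is transcribed.
→ *torK* is ON.
Co²⁺ is present, so DovF is active.
Itaconate is present, so SovU is inactive.
Required activator SovU is absent, so *fubZ* is not transcribed.
So FubZ is not produced.
With no repressor bound, *gorZ* is transcribed.
→ *gorZ* is ON.
Malonate is absent, so ZorA is inactive.
With no repressor bound, *sibC* is transcribed.
So SibC is produced and active.
With repressor SibC bound, *wexH* is not transcribed.
→ *wexH* is OFF.
2 of the 3 genes are transcribed.

2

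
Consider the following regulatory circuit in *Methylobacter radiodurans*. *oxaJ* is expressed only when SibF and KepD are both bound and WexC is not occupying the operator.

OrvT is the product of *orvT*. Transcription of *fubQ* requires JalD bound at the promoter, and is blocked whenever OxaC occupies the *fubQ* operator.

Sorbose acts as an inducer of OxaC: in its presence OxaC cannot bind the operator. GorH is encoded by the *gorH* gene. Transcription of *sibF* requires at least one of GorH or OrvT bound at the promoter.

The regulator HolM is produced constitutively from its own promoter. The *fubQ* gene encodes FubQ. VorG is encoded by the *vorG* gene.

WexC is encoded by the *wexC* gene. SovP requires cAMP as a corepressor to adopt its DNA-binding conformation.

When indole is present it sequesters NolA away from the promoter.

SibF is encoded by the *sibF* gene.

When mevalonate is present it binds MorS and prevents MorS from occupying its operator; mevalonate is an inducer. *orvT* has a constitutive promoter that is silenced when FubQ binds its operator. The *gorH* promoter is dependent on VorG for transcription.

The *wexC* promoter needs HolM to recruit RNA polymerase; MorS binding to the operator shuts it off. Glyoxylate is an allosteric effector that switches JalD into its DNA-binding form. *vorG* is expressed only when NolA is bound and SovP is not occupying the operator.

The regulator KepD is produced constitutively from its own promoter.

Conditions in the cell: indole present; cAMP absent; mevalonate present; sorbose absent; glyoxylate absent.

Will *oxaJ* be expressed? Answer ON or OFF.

cAMP is absent, so SovP is inactive.
Indole is present, so NolA is inactive.
Required activator NolA is absent, so *vorG* is not transcribed.
So VorG is not produced.
Required activator VorG is absent, so *gorH* is not transcribed.
So GorH is not produced.
Glyoxylate is absent, so JalD is inactive.
Sorbose is absent, so OxaC is active.
With repressor OxaC bound, *fubQ* is not transcribed.
So FubQ is not produced.
With no repressor bound, *orvT* is transcribed.
So OrvT is produced and active.
Activator OrvT is present, so *sibF* is transcribed.
So SibF is produced and active.
KepD is produced constitutively and is active.
Mevalonate is present, so MorS is inactive.
HolM is produced constitutively and is active.
No repressor is bound and HolM is active, so *wexC* is transcribed.
So WexC is produced and active.
With repressor WexC bound, *oxaJ* is not transcribed.

OFF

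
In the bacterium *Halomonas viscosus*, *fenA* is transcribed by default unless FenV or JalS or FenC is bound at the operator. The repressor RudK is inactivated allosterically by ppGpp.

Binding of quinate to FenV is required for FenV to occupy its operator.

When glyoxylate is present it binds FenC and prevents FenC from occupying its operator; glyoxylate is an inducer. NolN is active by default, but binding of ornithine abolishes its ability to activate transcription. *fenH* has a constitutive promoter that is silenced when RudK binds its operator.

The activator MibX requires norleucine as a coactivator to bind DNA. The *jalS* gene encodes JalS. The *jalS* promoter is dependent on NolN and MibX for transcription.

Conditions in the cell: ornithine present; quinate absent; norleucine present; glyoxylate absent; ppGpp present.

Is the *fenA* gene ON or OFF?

OFF

Quinate is absent, so FenV is inactive.
Ornithine is present, so NolN is inactive.
Norleucine is present, so MibX is active.
Required activator NolN is absent, so *jalS* is not transcribed.
So JalS is not produced.
Glyoxylate is absent, so FenC is active.
With repressor FenC bound, *fenA* is not transcribed.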